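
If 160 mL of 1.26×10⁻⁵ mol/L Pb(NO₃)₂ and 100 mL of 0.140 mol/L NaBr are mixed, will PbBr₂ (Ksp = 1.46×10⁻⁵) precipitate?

The combined volume is 260 mL.
[Pb²⁺] = (1.26×10⁻⁵)(160)/260 = 7.75×10⁻⁶ mol/L
[Br⁻] = (0.140)(100)/260 = 5.38×10⁻² mol/L
Q = [Pb²⁺][Br⁻]^2 = 2.25×10⁻⁸
Q < Ksp (2.25×10⁻⁸ vs 1.46×10⁻⁵); the solution remains unsaturated and no precipitate forms.

No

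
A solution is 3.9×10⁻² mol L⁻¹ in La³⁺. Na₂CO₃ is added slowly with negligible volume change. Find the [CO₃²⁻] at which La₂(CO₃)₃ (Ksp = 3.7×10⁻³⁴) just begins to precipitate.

A salt starts to precipitate once the ion product Q reaches its Ksp.
La₂(CO₃)₃(s) ⇌ 2 La³⁺(aq) + 3 CO₃²⁻(aq)
Ksp = [La³⁺]^2[CO₃²⁻]^3 = [CO₃²⁻]^3(3.9×10⁻²)^2
[CO₃²⁻]^3 = 3.7×10⁻³⁴ / (3.9×10⁻²)^2 = 2.4×10⁻³¹
[CO₃²⁻] = 6.2×10⁻¹¹ mol L⁻¹

6.2×10⁻¹¹ M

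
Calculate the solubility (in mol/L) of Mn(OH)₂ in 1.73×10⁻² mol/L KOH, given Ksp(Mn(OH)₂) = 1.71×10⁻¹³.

Mn(OH)₂(s) ⇌ Mn²⁺(aq) + 2 OH⁻(aq)
Let s be the solubility of Mn(OH)₂ here. The common ion gives [OH⁻] ≈ 1.73×10⁻² mol/L, and [Mn²⁺] = s.
Ksp = [Mn²⁺][OH⁻]^2 = s(1.73×10⁻²)^2
s = 1.71×10⁻¹³ / (1.73×10⁻²)^2 = 5.71×10⁻¹⁰
s = 5.71×10⁻¹⁰ mol/L

5.71×10⁻¹⁰ M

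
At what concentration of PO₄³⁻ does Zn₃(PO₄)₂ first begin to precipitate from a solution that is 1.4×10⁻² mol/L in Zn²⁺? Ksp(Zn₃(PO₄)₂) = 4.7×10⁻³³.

Precipitation begins when Q = Ksp.
Zn₃(PO₄)₂(s) ⇌ 3 Zn²⁺(aq) + 2 PO₄³⁻(aq)
Ksp = [Zn²⁺]^3[PO₄³⁻]^2 = [PO₄³⁻]^2(1.4×10⁻²)^3
[PO₄³⁻]^2 = 4.7×10⁻³³ / (1.4×10⁻²)^3 = 1.7×10⁻²⁷
[PO₄³⁻] = 4.1×10⁻¹⁴ mol/L

4.1×10⁻¹⁴ M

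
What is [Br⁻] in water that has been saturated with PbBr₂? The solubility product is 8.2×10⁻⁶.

PbBr₂(s) ⇌ Pb²⁺(aq) + 2 Br⁻(aq)
With molar solubility s: [Pb²⁺] = s, [Br⁻] = 2s.
Ksp = [Pb²⁺][Br⁻]^2 = s · (2s)^2 = 4s^3 = 8.2×10⁻⁶
s = 1.3×10⁻² M
[Br⁻] = 2s = 2.5×10⁻² M

2.5×10⁻² M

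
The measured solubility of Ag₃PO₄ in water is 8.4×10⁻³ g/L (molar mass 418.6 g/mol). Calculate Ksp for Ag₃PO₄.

s = (8.4×10⁻³ g L⁻¹)/(418.6 g mol⁻¹) = 2.007×10⁻⁵ M
Ag₃PO₄(s) ⇌ 3 Ag⁺(aq) + PO₄³⁻(aq)
If s mol/L of Ag₃PO₄ dissolves, [Ag⁺] = 3s and [PO₄³⁻] = s.
Ksp = [Ag⁺]^3[PO₄³⁻] = (3s)^3 · s = 27s^4
Ksp = 27 × (2.007×10⁻⁵)^4 = 4.4×10⁻¹⁸

Ksp = 4.4×10⁻¹⁸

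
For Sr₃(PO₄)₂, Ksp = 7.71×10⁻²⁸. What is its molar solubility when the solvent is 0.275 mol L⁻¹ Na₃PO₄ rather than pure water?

Sr₃(PO₄)₂(s) ⇌ 3 Sr²⁺(aq) + 2 PO₄³⁻(aq)
Let s be the solubility of Sr₃(PO₄)₂ here. The common ion gives [PO₄³⁻] ≈ 0.275 mol L⁻¹, and [Sr²⁺] = 3s.
Ksp = [Sr²⁺]^3[PO₄³⁻]^2 = (3s)^3(0.275)^2
(3s)^3 = 7.71×10⁻²⁸ / (0.275)^2 = 1.02×10⁻²⁶
s = 7.23×10⁻¹⁰ mol L⁻¹

7.23×10⁻¹⁰ M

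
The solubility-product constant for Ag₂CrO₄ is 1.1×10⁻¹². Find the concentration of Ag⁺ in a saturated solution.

1.3×10⁻⁴ M

Ag₂CrO₄(s) ⇌ 2 Ag⁺(aq) + CrO₄²⁻(aq)
Call the molar solubility s, so that [Ag⁺] = 2s and [CrO₄²⁻] = s.
Ksp = [Ag⁺]^2[CrO₄²⁻] = (2s)^2 · s = 4s^3 = 1.1×10⁻¹²
s = 6.5×10⁻⁵ M
[Ag⁺] = 2s = 1.3×10⁻⁴ M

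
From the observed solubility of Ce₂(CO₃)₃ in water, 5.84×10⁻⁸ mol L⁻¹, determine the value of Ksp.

Ksp = 7.34×10⁻³⁵

Ce₂(CO₃)₃(s) ⇌ 2 Ce³⁺(aq) + 3 CO₃²⁻(aq)
With molar solubility s: [Ce³⁺] = 2s, [CO₃²⁻] = 3s.
Ksp = [Ce³⁺]^2[CO₃²⁻]^3 = (2s)^2 · (3s)^3 = 108s^5
Ksp = 108 × (5.84×10⁻⁸)^5 = 7.34×10⁻³⁵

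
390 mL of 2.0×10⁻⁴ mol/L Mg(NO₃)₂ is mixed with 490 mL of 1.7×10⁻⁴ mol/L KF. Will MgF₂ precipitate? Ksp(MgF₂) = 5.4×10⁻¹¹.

The combined volume is 880 mL.
[Mg²⁺] = (2.0×10⁻⁴)(390)/880 = 8.9×10⁻⁵ mol/L
[F⁻] = (1.7×10⁻⁴)(490)/880 = 9.5×10⁻⁵ mol/L
Q = [Mg²⁺][F⁻]^2 = 7.9×10⁻¹³
Q = 7.9×10⁻¹³ < Ksp = 5.4×10⁻¹¹, so the solution is unsaturated and no precipitate forms.

No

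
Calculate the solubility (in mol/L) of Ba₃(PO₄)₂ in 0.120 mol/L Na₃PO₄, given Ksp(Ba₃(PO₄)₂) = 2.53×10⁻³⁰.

1.87×10⁻¹⁰ M

Ba₃(PO₄)₂(s) ⇌ 3 Ba²⁺(aq) + 2 PO₄³⁻(aq)
Let s be the solubility of Ba₃(PO₄)₂ here. The common ion gives [PO₄³⁻] ≈ 0.120 mol/L, and [Ba²⁺] = 3s.
Ksp = [Ba²⁺]^3[PO₄³⁻]^2 = (3s)^3(0.120)^2
(3s)^3 = 2.53×10⁻³⁰ / (0.120)^2 = 1.76×10⁻²⁸
s = 1.87×10⁻¹⁰ mol/L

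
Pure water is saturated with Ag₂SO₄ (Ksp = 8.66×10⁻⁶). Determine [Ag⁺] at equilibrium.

2.59×10⁻² M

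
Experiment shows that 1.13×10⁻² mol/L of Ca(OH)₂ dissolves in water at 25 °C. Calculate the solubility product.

Ca(OH)₂(s) ⇌ Ca²⁺(aq) + 2 OH⁻(aq)
Call the molar solubility s, so that [Ca²⁺] = s and [OH⁻] = 2s.
Ksp = [Ca²⁺][OH⁻]^2 = s · (2s)^2 = 4s^3
Ksp = 4 × (1.13×10⁻²)^3 = 5.77×10⁻⁶

Ksp = 5.77×10⁻⁶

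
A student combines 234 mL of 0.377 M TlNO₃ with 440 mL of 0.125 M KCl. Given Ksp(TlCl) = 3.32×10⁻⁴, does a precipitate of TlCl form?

After mixing, V = 234 mL + 440 mL = 674 mL.
[Tl⁺] = (0.377)(234)/674 = 0.131 M
[Cl⁻] = (0.125)(440)/674 = 8.16×10⁻² M
Q = [Tl⁺][Cl⁻] = 1.07×10⁻²
Because Q > Ksp (1.07×10⁻² vs 3.32×10⁻⁴), a precipitate of TlCl forms.

Yes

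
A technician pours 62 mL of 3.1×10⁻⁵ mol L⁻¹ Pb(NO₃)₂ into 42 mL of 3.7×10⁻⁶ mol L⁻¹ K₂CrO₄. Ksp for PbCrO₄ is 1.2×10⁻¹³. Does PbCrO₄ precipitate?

Yes

The combined volume is 104 mL.
[Pb²⁺] = (3.1×10⁻⁵)(62)/104 = 1.8×10⁻⁵ mol L⁻¹
[CrO₄²⁻] = (3.7×10⁻⁶)(42)/104 = 1.5×10⁻⁶ mol L⁻¹
Q = [Pb²⁺][CrO₄²⁻] = 2.8×10⁻¹¹
Since Q (2.8×10⁻¹¹) exceeds Ksp (1.2×10⁻¹³), PbCrO₄ will precipitate.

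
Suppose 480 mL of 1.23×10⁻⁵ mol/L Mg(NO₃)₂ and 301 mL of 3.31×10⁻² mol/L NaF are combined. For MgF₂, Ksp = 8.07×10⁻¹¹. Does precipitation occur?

Yes

After mixing, V = 480 mL + 301 mL = 781 mL.
[Mg²⁺] = (1.23×10⁻⁵)(480)/781 = 7.56×10⁻⁶ mol/L
[F⁻] = (3.31×10⁻²)(301)/781 = 1.28×10⁻² mol/L
Q = [Mg²⁺][F⁻]^2 = 1.23×10⁻⁹
Q = 1.23×10⁻⁹ > Ksp = 8.07×10⁻¹¹, so the solution is supersaturated and MgF₂ precipitates.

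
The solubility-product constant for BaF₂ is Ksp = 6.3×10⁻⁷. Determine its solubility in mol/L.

5.4×10⁻³ M

BaF₂(s) ⇌ Ba²⁺(aq) + 2 F⁻(aq)
If s mol/L of BaF₂ dissolves, [Ba²⁺] = s and [F⁻] = 2s.
Ksp = [Ba²⁺][F⁻]^2 = s · (2s)^2 = 4s^3
4s^3 = 6.3×10⁻⁷  ⇒  s^3 = 1.6×10⁻⁷
Taking the 3rd root, s = 5.4×10⁻³ mol L⁻¹.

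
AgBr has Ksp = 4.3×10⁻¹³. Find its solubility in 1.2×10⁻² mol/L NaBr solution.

3.6×10⁻¹¹ M

AgBr(s) ⇌ Ag⁺(aq) + Br⁻(aq)
Br⁻ is already present at 1.2×10⁻² mol/L. If s mol/L of AgBr dissolves, [Ag⁺] = s while [Br⁻] ≈ 1.2×10⁻² mol/L.
Ksp = [Ag⁺][Br⁻] = s(1.2×10⁻²)
s = 4.3×10⁻¹³ / (1.2×10⁻²) = 3.6×10⁻¹¹
s = 3.6×10⁻¹¹ mol/L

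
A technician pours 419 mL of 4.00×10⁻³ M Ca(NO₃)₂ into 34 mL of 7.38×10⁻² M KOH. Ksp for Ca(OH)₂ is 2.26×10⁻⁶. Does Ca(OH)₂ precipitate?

Total volume after mixing = 419 + 34 = 453 mL.
[Ca²⁺] = (4.00×10⁻³)(419)/453 = 3.70×10⁻³ M
[OH⁻] = (7.38×10⁻²)(34)/453 = 5.54×10⁻³ M
Q = [Ca²⁺][OH⁻]^2 = 1.14×10⁻⁷
Q = 1.14×10⁻⁷ < Ksp = 2.26×10⁻⁶, so the solution is unsaturated and no precipitate forms.

No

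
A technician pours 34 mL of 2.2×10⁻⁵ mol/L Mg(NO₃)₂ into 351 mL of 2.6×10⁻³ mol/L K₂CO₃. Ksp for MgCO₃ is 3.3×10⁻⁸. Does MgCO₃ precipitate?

No

Total volume after mixing = 34 + 351 = 385 mL.
[Mg²⁺] = (2.2×10⁻⁵)(34)/385 = 1.9×10⁻⁶ mol/L
[CO₃²⁻] = (2.6×10⁻³)(351)/385 = 2.4×10⁻³ mol/L
Q = [Mg²⁺][CO₃²⁻] = 4.6×10⁻⁹
Since Q (4.6×10⁻⁹) is less than Ksp (3.3×10⁻⁸), no MgCO₃ precipitates.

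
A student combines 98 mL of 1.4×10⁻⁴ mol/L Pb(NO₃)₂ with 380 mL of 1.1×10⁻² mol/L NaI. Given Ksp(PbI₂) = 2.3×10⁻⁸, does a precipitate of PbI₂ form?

No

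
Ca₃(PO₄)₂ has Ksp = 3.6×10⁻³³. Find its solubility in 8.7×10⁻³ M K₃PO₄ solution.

1.2×10⁻¹⁰ M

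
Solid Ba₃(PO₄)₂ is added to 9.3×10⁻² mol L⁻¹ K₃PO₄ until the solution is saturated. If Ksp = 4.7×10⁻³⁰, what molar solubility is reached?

2.7×10⁻¹⁰ M

Ba₃(PO₄)₂(s) ⇌ 3 Ba²⁺(aq) + 2 PO₄³⁻(aq)
The solution already contains PO₄³⁻ at 9.3×10⁻² mol L⁻¹. Let s be the molar solubility of Ba₃(PO₄)₂.
[PO₄³⁻] ≈ 9.3×10⁻² mol L⁻¹ (common ion dominates); [Ba²⁺] = 3s.
Ksp = [Ba²⁺]^3[PO₄³⁻]^2 = (3s)^3(9.3×10⁻²)^2
(3s)^3 = 4.7×10⁻³⁰ / (9.3×10⁻²)^2 = 5.4×10⁻²⁸
s = 2.7×10⁻¹⁰ mol L⁻¹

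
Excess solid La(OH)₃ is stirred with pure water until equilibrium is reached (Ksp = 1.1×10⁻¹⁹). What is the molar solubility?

8.0×10⁻⁶ M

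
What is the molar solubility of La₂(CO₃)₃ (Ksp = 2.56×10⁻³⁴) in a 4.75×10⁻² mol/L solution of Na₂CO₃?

7.73×10⁻¹⁶ M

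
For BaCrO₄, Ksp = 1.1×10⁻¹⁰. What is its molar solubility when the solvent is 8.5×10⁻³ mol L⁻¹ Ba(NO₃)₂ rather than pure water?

BaCrO₄(s) ⇌ Ba²⁺(aq) + CrO₄²⁻(aq)
Ba²⁺ is already present at 8.5×10⁻³ mol L⁻¹. If s mol/L of BaCrO₄ dissolves, [CrO₄²⁻] = s while [Ba²⁺] ≈ 8.5×10⁻³ mol L⁻¹.
Ksp = [Ba²⁺][CrO₄²⁻] = (8.5×10⁻³)s
s = 1.1×10⁻¹⁰ / (8.5×10⁻³) = 1.3×10⁻⁸
s = 1.3×10⁻⁸ mol L⁻¹

1.3×10⁻⁸ M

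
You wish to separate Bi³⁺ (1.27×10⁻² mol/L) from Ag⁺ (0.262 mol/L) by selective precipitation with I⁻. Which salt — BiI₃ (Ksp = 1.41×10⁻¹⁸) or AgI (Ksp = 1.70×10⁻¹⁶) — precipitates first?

AgI

Each salt precipitates once Q = Ksp for that salt.
For BiI₃: [I⁻] = (Ksp/[Bi³⁺])^(1/3) = 4.81×10⁻⁶ mol/L
For AgI: [I⁻] = (Ksp/[Ag⁺]) = 6.49×10⁻¹⁶ mol/L
Since AgI needs less I⁻ to reach saturation, it precipitates first.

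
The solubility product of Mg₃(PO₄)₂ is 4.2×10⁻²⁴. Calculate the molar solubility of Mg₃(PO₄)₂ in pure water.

Mg₃(PO₄)₂(s) ⇌ 3 Mg²⁺(aq) + 2 PO₄³⁻(aq)
Call the molar solubility s, so that [Mg²⁺] = 3s and [PO₄³⁻] = 2s.
Ksp = [Mg²⁺]^3[PO₄³⁻]^2 = (3s)^3 · (2s)^2 = 108s^5
108s^5 = 4.2×10⁻²⁴  ⇒  s^5 = 3.9×10⁻²⁶
s = 8.3×10⁻⁶ mol/L

8.3×10⁻⁶ M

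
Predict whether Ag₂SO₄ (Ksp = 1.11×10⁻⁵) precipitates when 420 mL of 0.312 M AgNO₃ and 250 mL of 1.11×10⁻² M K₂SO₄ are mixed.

Yes

The combined volume is 670 mL.
[Ag⁺] = (0.312)(420)/670 = 0.196 M
[SO₄²⁻] = (1.11×10⁻²)(250)/670 = 4.14×10⁻³ M
Q = [Ag⁺]^2[SO₄²⁻] = 1.58×10⁻⁴
Since Q (1.58×10⁻⁴) exceeds Ksp (1.11×10⁻⁵), Ag₂SO₄ will precipitate.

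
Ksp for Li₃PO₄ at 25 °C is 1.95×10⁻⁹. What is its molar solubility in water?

2.92×10⁻³ M

Li₃PO₄(s) ⇌ 3 Li⁺(aq) + PO₄³⁻(aq)
With molar solubility s: [Li⁺] = 3s, [PO₄³⁻] = s.
Ksp = [Li⁺]^3[PO₄³⁻] = (3s)^3 · s = 27s^4
27s^4 = 1.95×10⁻⁹  ⇒  s^4 = 7.22×10⁻¹¹
Taking the 4th root, s = 2.92×10⁻³ mol/L.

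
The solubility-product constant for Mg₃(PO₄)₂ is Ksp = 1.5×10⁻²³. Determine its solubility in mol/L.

Mg₃(PO₄)₂(s) ⇌ 3 Mg²⁺(aq) + 2 PO₄³⁻(aq)
For each mole of Mg₃(PO₄)₂ that dissolves per liter, [Mg²⁺] = 3s and [PO₄³⁻] = 2s; let s denote this solubility.
Ksp = [Mg²⁺]^3[PO₄³⁻]^2 = (3s)^3 · (2s)^2 = 108s^5
108s^5 = 1.5×10⁻²³  ⇒  s^5 = 1.4×10⁻²⁵
s = (1.4×10⁻²⁵)^(1/5) = 1.1×10⁻⁵ mol L⁻¹

1.1×10⁻⁵ M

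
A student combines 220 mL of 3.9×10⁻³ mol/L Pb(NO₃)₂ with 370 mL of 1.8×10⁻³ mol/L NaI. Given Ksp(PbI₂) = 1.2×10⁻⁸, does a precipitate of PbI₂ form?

Total volume after mixing = 220 + 370 = 590 mL.
[Pb²⁺] = (3.9×10⁻³)(220)/590 = 1.5×10⁻³ mol/L
[I⁻] = (1.8×10⁻³)(370)/590 = 1.1×10⁻³ mol/L
Q = [Pb²⁺][I⁻]^2 = 1.9×10⁻⁹
Q = 1.9×10⁻⁹ < Ksp = 1.2×10⁻⁸, so the solution is unsaturated and no precipitate forms.

No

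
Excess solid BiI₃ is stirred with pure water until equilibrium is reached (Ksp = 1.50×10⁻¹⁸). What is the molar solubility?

BiI₃(s) ⇌ Bi³⁺(aq) + 3 I⁻(aq)
If s mol/L of BiI₃ dissolves, [Bi³⁺] = s and [I⁻] = 3s.
Ksp = [Bi³⁺][I⁻]^3 = s · (3s)^3 = 27s^4
27s^4 = 1.50×10⁻¹⁸  ⇒  s^4 = 5.56×10⁻²⁰
Taking the 4th root, s = 1.54×10⁻⁵ M.

1.54×10⁻⁵ M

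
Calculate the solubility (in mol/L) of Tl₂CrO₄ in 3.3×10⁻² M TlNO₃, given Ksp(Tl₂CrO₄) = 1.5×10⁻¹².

1.4×10⁻⁹ M

Tl₂CrO₄(s) ⇌ 2 Tl⁺(aq) + CrO₄²⁻(aq)
Let s be the solubility of Tl₂CrO₄ here. The common ion gives [Tl⁺] ≈ 3.3×10⁻² M, and [CrO₄²⁻] = s.
Ksp = [Tl⁺]^2[CrO₄²⁻] = (3.3×10⁻²)^2s
s = 1.5×10⁻¹² / (3.3×10⁻²)^2 = 1.4×10⁻⁹
s = 1.4×10⁻⁹ M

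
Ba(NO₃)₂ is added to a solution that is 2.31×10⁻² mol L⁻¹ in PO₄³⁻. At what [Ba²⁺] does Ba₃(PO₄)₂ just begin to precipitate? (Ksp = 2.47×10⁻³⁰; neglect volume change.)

1.67×10⁻⁹ M

The threshold for precipitation is Q = Ksp.
Ba₃(PO₄)₂(s) ⇌ 3 Ba²⁺(aq) + 2 PO₄³⁻(aq)
Ksp = [Ba²⁺]^3[PO₄³⁻]^2 = [Ba²⁺]^3(2.31×10⁻²)^2
[Ba²⁺]^3 = 2.47×10⁻³⁰ / (2.31×10⁻²)^2 = 4.63×10⁻²⁷
[Ba²⁺] = 1.67×10⁻⁹ mol L⁻¹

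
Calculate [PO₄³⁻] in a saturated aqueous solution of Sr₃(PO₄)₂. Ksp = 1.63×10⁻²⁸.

Sr₃(PO₄)₂(s) ⇌ 3 Sr²⁺(aq) + 2 PO₄³⁻(aq)
Let s be the molar solubility. Then [Sr²⁺] = 3s and [PO₄³⁻] = 2s.
Ksp = [Sr²⁺]^3[PO₄³⁻]^2 = (3s)^3 · (2s)^2 = 108s^5 = 1.63×10⁻²⁸
s = 1.09×10⁻⁶ mol L⁻¹
[PO₄³⁻] = 2s = 2.17×10⁻⁶ mol L⁻¹

2.17×10⁻⁶ M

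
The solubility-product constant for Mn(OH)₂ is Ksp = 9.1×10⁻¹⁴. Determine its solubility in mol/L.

Mn(OH)₂(s) ⇌ Mn²⁺(aq) + 2 OH⁻(aq)
For each mole of Mn(OH)₂ that dissolves per liter, [Mn²⁺] = s and [OH⁻] = 2s; let s denote this solubility.
Ksp = [Mn²⁺][OH⁻]^2 = s · (2s)^2 = 4s^3
4s^3 = 9.1×10⁻¹⁴  ⇒  s^3 = 2.3×10⁻¹⁴
s = (2.3×10⁻¹⁴)^(1/3) = 2.8×10⁻⁵ mol/L

2.8×10⁻⁵ M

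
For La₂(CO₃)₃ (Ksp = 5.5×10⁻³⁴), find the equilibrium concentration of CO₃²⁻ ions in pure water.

2.6×10⁻⁷ M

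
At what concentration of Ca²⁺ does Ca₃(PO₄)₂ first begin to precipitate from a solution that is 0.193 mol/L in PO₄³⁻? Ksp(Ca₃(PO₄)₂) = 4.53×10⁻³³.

4.95×10⁻¹¹ M

Precipitation begins when Q = Ksp.
Ca₃(PO₄)₂(s) ⇌ 3 Ca²⁺(aq) + 2 PO₄³⁻(aq)
Ksp = [Ca²⁺]^3[PO₄³⁻]^2 = [Ca²⁺]^3(0.193)^2
[Ca²⁺]^3 = 4.53×10⁻³³ / (0.193)^2 = 1.22×10⁻³¹
[Ca²⁺] = 4.95×10⁻¹¹ mol/L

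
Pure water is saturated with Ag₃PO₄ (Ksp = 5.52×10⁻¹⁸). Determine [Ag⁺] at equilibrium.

Ag₃PO₄(s) ⇌ 3 Ag⁺(aq) + PO₄³⁻(aq)
Let s be the molar solubility. Then [Ag⁺] = 3s and [PO₄³⁻] = s.
Ksp = [Ag⁺]^3[PO₄³⁻] = (3s)^3 · s = 27s^4 = 5.52×10⁻¹⁸
s = 2.13×10⁻⁵ mol L⁻¹
[Ag⁺] = 3s = 6.38×10⁻⁵ mol L⁻¹

6.38×10⁻⁵ M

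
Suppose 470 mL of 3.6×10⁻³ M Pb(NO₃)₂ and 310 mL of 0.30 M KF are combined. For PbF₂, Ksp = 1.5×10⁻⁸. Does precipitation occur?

Yes

The combined volume is 780 mL.
[Pb²⁺] = (3.6×10⁻³)(470)/780 = 2.2×10⁻³ M
[F⁻] = (0.30)(310)/780 = 0.12 M
Q = [Pb²⁺][F⁻]^2 = 3.1×10⁻⁵
Since Q (3.1×10⁻⁵) exceeds Ksp (1.5×10⁻⁸), PbF₂ will precipitate.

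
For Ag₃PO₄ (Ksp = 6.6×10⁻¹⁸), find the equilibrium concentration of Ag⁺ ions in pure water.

6.7×10⁻⁵ M

Ag₃PO₄(s) ⇌ 3 Ag⁺(aq) + PO₄³⁻(aq)
If s mol/L of Ag₃PO₄ dissolves, [Ag⁺] = 3s and [PO₄³⁻] = s.
Ksp = [Ag⁺]^3[PO₄³⁻] = (3s)^3 · s = 27s^4 = 6.6×10⁻¹⁸
s = 2.2×10⁻⁵ mol/L
[Ag⁺] = 3s = 6.7×10⁻⁵ mol/L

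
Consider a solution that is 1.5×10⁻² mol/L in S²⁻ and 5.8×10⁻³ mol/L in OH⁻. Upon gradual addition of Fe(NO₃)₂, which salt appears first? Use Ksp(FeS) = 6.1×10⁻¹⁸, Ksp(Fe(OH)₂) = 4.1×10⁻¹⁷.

A salt starts to precipitate once the ion product Q reaches its Ksp.
For FeS: [Fe²⁺] = (Ksp/[S²⁻]) = 4.1×10⁻¹⁶ mol/L
For Fe(OH)₂: [Fe²⁺] = (Ksp/[OH⁻]^2) = 1.2×10⁻¹² mol/L
The smaller threshold [Fe²⁺] is reached first, so FeS precipitates first.

FeS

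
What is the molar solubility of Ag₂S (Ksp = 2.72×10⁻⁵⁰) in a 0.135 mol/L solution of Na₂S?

2.24×10⁻²⁵ M

Ag₂S(s) ⇌ 2 Ag⁺(aq) + S²⁻(aq)
The solution already contains S²⁻ at 0.135 mol/L. Let s be the molar solubility of Ag₂S.
[S²⁻] ≈ 0.135 mol/L (common ion dominates); [Ag⁺] = 2s.
Ksp = [Ag⁺]^2[S²⁻] = (2s)^2(0.135)
(2s)^2 = 2.72×10⁻⁵⁰ / (0.135) = 2.01×10⁻⁴⁹
s = 2.24×10⁻²⁵ mol/L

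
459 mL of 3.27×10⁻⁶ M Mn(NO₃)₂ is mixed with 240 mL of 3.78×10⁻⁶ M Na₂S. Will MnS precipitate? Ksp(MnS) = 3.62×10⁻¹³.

Total volume after mixing = 459 + 240 = 699 mL.
[Mn²⁺] = (3.27×10⁻⁶)(459)/699 = 2.15×10⁻⁶ M
[S²⁻] = (3.78×10⁻⁶)(240)/699 = 1.30×10⁻⁶ M
Q = [Mn²⁺][S²⁻] = 2.79×10⁻¹²
Because Q > Ksp (2.79×10⁻¹² vs 3.62×10⁻¹³), a precipitate of MnS forms.

Yes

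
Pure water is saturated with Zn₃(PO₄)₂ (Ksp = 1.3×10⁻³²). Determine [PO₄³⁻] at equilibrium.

3.3×10⁻⁷ M

Zn₃(PO₄)₂(s) ⇌ 3 Zn²⁺(aq) + 2 PO₄³⁻(aq)
With molar solubility s: [Zn²⁺] = 3s, [PO₄³⁻] = 2s.
Ksp = [Zn²⁺]^3[PO₄³⁻]^2 = (3s)^3 · (2s)^2 = 108s^5 = 1.3×10⁻³²
s = 1.6×10⁻⁷ mol/L
[PO₄³⁻] = 2s = 3.3×10⁻⁷ mol/L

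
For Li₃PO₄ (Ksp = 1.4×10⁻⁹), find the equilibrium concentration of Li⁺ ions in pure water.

Li₃PO₄(s) ⇌ 3 Li⁺(aq) + PO₄³⁻(aq)
For each mole of Li₃PO₄ that dissolves per liter, [Li⁺] = 3s and [PO₄³⁻] = s; let s denote this solubility.
Ksp = [Li⁺]^3[PO₄³⁻] = (3s)^3 · s = 27s^4 = 1.4×10⁻⁹
s = 2.7×10⁻³ mol/L
[Li⁺] = 3s = 8.1×10⁻³ mol/L

8.1×10⁻³ M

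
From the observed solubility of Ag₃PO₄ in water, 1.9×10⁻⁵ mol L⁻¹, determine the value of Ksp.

Ksp = 3.5×10⁻¹⁸

Ag₃PO₄(s) ⇌ 3 Ag⁺(aq) + PO₄³⁻(aq)
If s mol/L of Ag₃PO₄ dissolves, [Ag⁺] = 3s and [PO₄³⁻] = s.
Ksp = [Ag⁺]^3[PO₄³⁻] = (3s)^3 · s = 27s^4
Ksp = 27 × (1.9×10⁻⁵)^4 = 3.5×10⁻¹⁸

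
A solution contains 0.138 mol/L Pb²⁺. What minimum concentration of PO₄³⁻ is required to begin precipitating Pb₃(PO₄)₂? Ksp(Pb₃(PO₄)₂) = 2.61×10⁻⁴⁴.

Each salt precipitates once Q = Ksp for that salt.
Pb₃(PO₄)₂(s) ⇌ 3 Pb²⁺(aq) + 2 PO₄³⁻(aq)
Ksp = [Pb²⁺]^3[PO₄³⁻]^2 = [PO₄³⁻]^2(0.138)^3
[PO₄³⁻]^2 = 2.61×10⁻⁴⁴ / (0.138)^3 = 9.93×10⁻⁴²
[PO₄³⁻] = 3.15×10⁻²¹ mol/L

3.15×10⁻²¹ M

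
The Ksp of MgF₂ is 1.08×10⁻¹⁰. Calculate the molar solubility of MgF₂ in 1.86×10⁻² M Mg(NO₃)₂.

MgF₂(s) ⇌ Mg²⁺(aq) + 2 F⁻(aq)
Mg²⁺ is already present at 1.86×10⁻² M. If s mol/L of MgF₂ dissolves, [F⁻] = 2s while [Mg²⁺] ≈ 1.86×10⁻² M.
Ksp = [Mg²⁺][F⁻]^2 = (1.86×10⁻²)(2s)^2
(2s)^2 = 1.08×10⁻¹⁰ / (1.86×10⁻²) = 5.81×10⁻⁹
s = 3.81×10⁻⁵ M

3.81×10⁻⁵ M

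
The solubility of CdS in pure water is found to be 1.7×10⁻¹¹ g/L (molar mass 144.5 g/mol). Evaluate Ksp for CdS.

Molar solubility s = (1.7×10⁻¹¹ g/L) / (144.5 g/mol) = 1.176×10⁻¹³ mol/L
CdS(s) ⇌ Cd²⁺(aq) + S²⁻(aq)
If s mol/L of CdS dissolves, [Cd²⁺] = s and [S²⁻] = s.
Ksp = [Cd²⁺][S²⁻] = s · s = s^2
Ksp = (1.176×10⁻¹³)^2 = 1.4×10⁻²⁶

Ksp = 1.4×10⁻²⁶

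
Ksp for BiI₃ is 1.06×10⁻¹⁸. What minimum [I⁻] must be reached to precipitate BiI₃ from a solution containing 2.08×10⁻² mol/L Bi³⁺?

3.71×10⁻⁶ M

The threshold for precipitation is Q = Ksp.
BiI₃(s) ⇌ Bi³⁺(aq) + 3 I⁻(aq)
Ksp = [Bi³⁺][I⁻]^3 = [I⁻]^3(2.08×10⁻²)
[I⁻]^3 = 1.06×10⁻¹⁸ / (2.08×10⁻²) = 5.10×10⁻¹⁷
[I⁻] = 3.71×10⁻⁶ mol/L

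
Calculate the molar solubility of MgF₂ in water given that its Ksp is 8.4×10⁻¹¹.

2.8×10⁻⁴ M

MgF₂(s) ⇌ Mg²⁺(aq) + 2 F⁻(aq)
For each mole of MgF₂ that dissolves per liter, [Mg²⁺] = s and [F⁻] = 2s; let s denote this solubility.
Ksp = [Mg²⁺][F⁻]^2 = s · (2s)^2 = 4s^3
4s^3 = 8.4×10⁻¹¹  ⇒  s^3 = 2.1×10⁻¹¹
s = (2.1×10⁻¹¹)^(1/3) = 2.8×10⁻⁴ M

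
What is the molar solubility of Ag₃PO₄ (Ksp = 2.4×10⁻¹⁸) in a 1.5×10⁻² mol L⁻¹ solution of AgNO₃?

7.1×10⁻¹³ M

Ag₃PO₄(s) ⇌ 3 Ag⁺(aq) + PO₄³⁻(aq)
With Ag⁺ already at 1.5×10⁻² mol L⁻¹ and s small, take [Ag⁺] ≈ 1.5×10⁻² mol L⁻¹ and [PO₄³⁻] = s.
Ksp = [Ag⁺]^3[PO₄³⁻] = (1.5×10⁻²)^3s
s = 2.4×10⁻¹⁸ / (1.5×10⁻²)^3 = 7.1×10⁻¹³
s = 7.1×10⁻¹³ mol L⁻¹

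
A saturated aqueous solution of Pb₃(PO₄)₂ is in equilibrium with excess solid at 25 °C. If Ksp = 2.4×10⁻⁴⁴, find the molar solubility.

Pb₃(PO₄)₂(s) ⇌ 3 Pb²⁺(aq) + 2 PO₄³⁻(aq)
For each mole of Pb₃(PO₄)₂ that dissolves per liter, [Pb²⁺] = 3s and [PO₄³⁻] = 2s; let s denote this solubility.
Ksp = [Pb²⁺]^3[PO₄³⁻]^2 = (3s)^3 · (2s)^2 = 108s^5
108s^5 = 2.4×10⁻⁴⁴  ⇒  s^5 = 2.2×10⁻⁴⁶
s = (2.2×10⁻⁴⁶)^(1/5) = 7.4×10⁻¹⁰ mol L⁻¹

7.4×10⁻¹⁰ M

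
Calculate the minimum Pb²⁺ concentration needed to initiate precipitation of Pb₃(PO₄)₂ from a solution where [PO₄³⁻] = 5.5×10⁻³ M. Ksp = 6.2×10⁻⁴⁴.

Precipitation of each salt begins when its ion product equals Ksp.
Pb₃(PO₄)₂(s) ⇌ 3 Pb²⁺(aq) + 2 PO₄³⁻(aq)
Ksp = [Pb²⁺]^3[PO₄³⁻]^2 = [Pb²⁺]^3(5.5×10⁻³)^2
[Pb²⁺]^3 = 6.2×10⁻⁴⁴ / (5.5×10⁻³)^2 = 2.0×10⁻³⁹
[Pb²⁺] = 1.3×10⁻¹³ M

1.3×10⁻¹³ M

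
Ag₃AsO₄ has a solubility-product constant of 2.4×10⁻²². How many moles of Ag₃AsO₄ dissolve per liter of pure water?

1.7×10⁻⁶ M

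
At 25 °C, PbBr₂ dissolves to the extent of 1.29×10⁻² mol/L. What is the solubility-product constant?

Ksp = 8.59×10⁻⁶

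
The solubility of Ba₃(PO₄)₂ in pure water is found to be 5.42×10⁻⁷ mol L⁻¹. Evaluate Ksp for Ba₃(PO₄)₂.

Ba₃(PO₄)₂(s) ⇌ 3 Ba²⁺(aq) + 2 PO₄³⁻(aq)
For each mole of Ba₃(PO₄)₂ that dissolves per liter, [Ba²⁺] = 3s and [PO₄³⁻] = 2s; let s denote this solubility.
Ksp = [Ba²⁺]^3[PO₄³⁻]^2 = (3s)^3 · (2s)^2 = 108s^5
Ksp = 108 × (5.42×10⁻⁷)^5 = 5.05×10⁻³⁰

Ksp = 5.05×10⁻³⁰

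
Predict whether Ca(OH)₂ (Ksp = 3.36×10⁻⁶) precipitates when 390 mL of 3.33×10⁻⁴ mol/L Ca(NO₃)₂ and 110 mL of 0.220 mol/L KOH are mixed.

No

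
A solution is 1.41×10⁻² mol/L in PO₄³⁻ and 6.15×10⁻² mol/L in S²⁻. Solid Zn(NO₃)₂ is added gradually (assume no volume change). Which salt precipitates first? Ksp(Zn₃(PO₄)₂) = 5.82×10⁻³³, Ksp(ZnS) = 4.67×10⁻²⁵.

Precipitation begins when Q = Ksp.
For Zn₃(PO₄)₂: [Zn²⁺] = (Ksp/[PO₄³⁻]^2)^(1/3) = 3.08×10⁻¹⁰ mol/L
For ZnS: [Zn²⁺] = (Ksp/[S²⁻]) = 7.59×10⁻²⁴ mol/L
ZnS requires the lower [Zn²⁺], so it precipitates first.

ZnS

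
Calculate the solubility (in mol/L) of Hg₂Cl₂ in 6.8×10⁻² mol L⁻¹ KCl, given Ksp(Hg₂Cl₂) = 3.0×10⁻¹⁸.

Hg₂Cl₂(s) ⇌ Hg₂²⁺(aq) + 2 Cl⁻(aq)
Cl⁻ is already present at 6.8×10⁻² mol L⁻¹. If s mol/L of Hg₂Cl₂ dissolves, [Hg₂²⁺] = s while [Cl⁻] ≈ 6.8×10⁻² mol L⁻¹.
Ksp = [Hg₂²⁺][Cl⁻]^2 = s(6.8×10⁻²)^2
s = 3.0×10⁻¹⁸ / (6.8×10⁻²)^2 = 6.5×10⁻¹⁶
s = 6.5×10⁻¹⁶ mol L⁻¹

6.5×10⁻¹⁶ M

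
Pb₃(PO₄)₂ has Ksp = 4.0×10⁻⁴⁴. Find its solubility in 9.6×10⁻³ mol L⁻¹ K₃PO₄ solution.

Pb₃(PO₄)₂(s) ⇌ 3 Pb²⁺(aq) + 2 PO₄³⁻(aq)
The solution already contains PO₄³⁻ at 9.6×10⁻³ mol L⁻¹. Let s be the molar solubility of Pb₃(PO₄)₂.
[PO₄³⁻] ≈ 9.6×10⁻³ mol L⁻¹ (common ion dominates); [Pb²⁺] = 3s.
Ksp = [Pb²⁺]^3[PO₄³⁻]^2 = (3s)^3(9.6×10⁻³)^2
(3s)^3 = 4.0×10⁻⁴⁴ / (9.6×10⁻³)^2 = 4.3×10⁻⁴⁰
s = 2.5×10⁻¹⁴ mol L⁻¹

2.5×10⁻¹⁴ M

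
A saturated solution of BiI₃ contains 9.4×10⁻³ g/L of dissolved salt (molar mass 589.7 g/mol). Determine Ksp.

Ksp = 1.7×10⁻¹⁸

Molar solubility s = (9.4×10⁻³ g/L) / (589.7 g/mol) = 1.594×10⁻⁵ mol/L
BiI₃(s) ⇌ Bi³⁺(aq) + 3 I⁻(aq)
If s mol/L of BiI₃ dissolves, [Bi³⁺] = s and [I⁻] = 3s.
Ksp = [Bi³⁺][I⁻]^3 = s · (3s)^3 = 27s^4
Ksp = 27 × (1.594×10⁻⁵)^4 = 1.7×10⁻¹⁸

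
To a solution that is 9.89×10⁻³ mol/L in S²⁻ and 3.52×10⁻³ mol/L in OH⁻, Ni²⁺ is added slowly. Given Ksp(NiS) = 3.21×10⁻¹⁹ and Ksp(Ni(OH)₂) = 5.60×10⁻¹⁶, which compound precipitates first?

The threshold for precipitation is Q = Ksp.
For NiS: [Ni²⁺] = (Ksp/[S²⁻]) = 3.25×10⁻¹⁷ mol/L
For Ni(OH)₂: [Ni²⁺] = (Ksp/[OH⁻]^2) = 4.52×10⁻¹¹ mol/L
Since NiS needs less Ni²⁺ to reach saturation, it precipitates first.

NiS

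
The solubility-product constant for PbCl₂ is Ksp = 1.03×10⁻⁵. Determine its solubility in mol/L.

1.37×10⁻² M

PbCl₂(s) ⇌ Pb²⁺(aq) + 2 Cl⁻(aq)
If s mol/L of PbCl₂ dissolves, [Pb²⁺] = s and [Cl⁻] = 2s.
Ksp = [Pb²⁺][Cl⁻]^2 = s · (2s)^2 = 4s^3
4s^3 = 1.03×10⁻⁵  ⇒  s^3 = 2.58×10⁻⁶
s = (2.58×10⁻⁶)^(1/3) = 1.37×10⁻² M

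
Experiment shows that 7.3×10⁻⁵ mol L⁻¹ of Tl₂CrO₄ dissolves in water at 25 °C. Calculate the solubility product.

Ksp = 1.6×10⁻¹²

Tl₂CrO₄(s) ⇌ 2 Tl⁺(aq) + CrO₄²⁻(aq)
Call the molar solubility s, so that [Tl⁺] = 2s and [CrO₄²⁻] = s.
Ksp = [Tl⁺]^2[CrO₄²⁻] = (2s)^2 · s = 4s^3
Ksp = 4 × (7.3×10⁻⁵)^3 = 1.6×10⁻¹²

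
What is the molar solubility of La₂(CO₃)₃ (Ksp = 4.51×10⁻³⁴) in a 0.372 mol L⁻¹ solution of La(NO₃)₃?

4.94×10⁻¹² M

La₂(CO₃)₃(s) ⇌ 2 La³⁺(aq) + 3 CO₃²⁻(aq)
La³⁺ is already present at 0.372 mol L⁻¹. If s mol/L of La₂(CO₃)₃ dissolves, [CO₃²⁻] = 3s while [La³⁺] ≈ 0.372 mol L⁻¹.
Ksp = [La³⁺]^2[CO₃²⁻]^3 = (0.372)^2(3s)^3
(3s)^3 = 4.51×10⁻³⁴ / (0.372)^2 = 3.26×10⁻³³
s = 4.94×10⁻¹² mol L⁻¹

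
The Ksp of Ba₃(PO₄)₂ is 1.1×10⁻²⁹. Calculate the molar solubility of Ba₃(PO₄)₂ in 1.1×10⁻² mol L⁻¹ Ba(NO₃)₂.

1.4×10⁻¹² M

Ba₃(PO₄)₂(s) ⇌ 3 Ba²⁺(aq) + 2 PO₄³⁻(aq)
Ba²⁺ is already present at 1.1×10⁻² mol L⁻¹. If s mol/L of Ba₃(PO₄)₂ dissolves, [PO₄³⁻] = 2s while [Ba²⁺] ≈ 1.1×10⁻² mol L⁻¹.
Ksp = [Ba²⁺]^3[PO₄³⁻]^2 = (1.1×10⁻²)^3(2s)^2
(2s)^2 = 1.1×10⁻²⁹ / (1.1×10⁻²)^3 = 8.3×10⁻²⁴
s = 1.4×10⁻¹² mol L⁻¹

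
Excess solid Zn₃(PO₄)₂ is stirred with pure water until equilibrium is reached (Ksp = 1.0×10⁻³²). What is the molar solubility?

1.6×10⁻⁷ M

Zn₃(PO₄)₂(s) ⇌ 3 Zn²⁺(aq) + 2 PO₄³⁻(aq)
For each mole of Zn₃(PO₄)₂ that dissolves per liter, [Zn²⁺] = 3s and [PO₄³⁻] = 2s; let s denote this solubility.
Ksp = [Zn²⁺]^3[PO₄³⁻]^2 = (3s)^3 · (2s)^2 = 108s^5
108s^5 = 1.0×10⁻³²  ⇒  s^5 = 9.3×10⁻³⁵
s = 1.6×10⁻⁷ M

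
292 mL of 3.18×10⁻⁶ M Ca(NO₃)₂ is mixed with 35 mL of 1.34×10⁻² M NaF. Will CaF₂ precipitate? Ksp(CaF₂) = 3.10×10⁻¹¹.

After mixing, V = 292 mL + 35 mL = 327 mL.
[Ca²⁺] = (3.18×10⁻⁶)(292)/327 = 2.84×10⁻⁶ M
[F⁻] = (1.34×10⁻²)(35)/327 = 1.43×10⁻³ M
Q = [Ca²⁺][F⁻]^2 = 5.84×10⁻¹²
Q = 5.84×10⁻¹² < Ksp = 3.10×10⁻¹¹, so the solution is unsaturated and no precipitate forms.

No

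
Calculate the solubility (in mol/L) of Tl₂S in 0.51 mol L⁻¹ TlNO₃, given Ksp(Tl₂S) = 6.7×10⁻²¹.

Tl₂S(s) ⇌ 2 Tl⁺(aq) + S²⁻(aq)
Let s be the solubility of Tl₂S here. The common ion gives [Tl⁺] ≈ 0.51 mol L⁻¹, and [S²⁻] = s.
Ksp = [Tl⁺]^2[S²⁻] = (0.51)^2s
s = 6.7×10⁻²¹ / (0.51)^2 = 2.6×10⁻²⁰
s = 2.6×10⁻²⁰ mol L⁻¹

2.6×10⁻²⁰ M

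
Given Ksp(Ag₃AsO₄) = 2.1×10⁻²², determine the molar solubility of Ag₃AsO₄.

Ag₃AsO₄(s) ⇌ 3 Ag⁺(aq) + AsO₄³⁻(aq)
Call the molar solubility s, so that [Ag⁺] = 3s and [AsO₄³⁻] = s.
Ksp = [Ag⁺]^3[AsO₄³⁻] = (3s)^3 · s = 27s^4
27s^4 = 2.1×10⁻²²  ⇒  s^4 = 7.8×10⁻²⁴
Taking the 4th root, s = 1.7×10⁻⁶ M.

1.7×10⁻⁶ M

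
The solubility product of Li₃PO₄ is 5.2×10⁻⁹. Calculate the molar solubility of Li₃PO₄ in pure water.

Li₃PO₄(s) ⇌ 3 Li⁺(aq) + PO₄³⁻(aq)
With molar solubility s: [Li⁺] = 3s, [PO₄³⁻] = s.
Ksp = [Li⁺]^3[PO₄³⁻] = (3s)^3 · s = 27s^4
27s^4 = 5.2×10⁻⁹  ⇒  s^4 = 1.9×10⁻¹⁰
Taking the 4th root, s = 3.7×10⁻³ M.

3.7×10⁻³ M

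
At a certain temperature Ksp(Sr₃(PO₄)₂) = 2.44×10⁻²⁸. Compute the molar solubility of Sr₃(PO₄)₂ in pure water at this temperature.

Sr₃(PO₄)₂(s) ⇌ 3 Sr²⁺(aq) + 2 PO₄³⁻(aq)
For each mole of Sr₃(PO₄)₂ that dissolves per liter, [Sr²⁺] = 3s and [PO₄³⁻] = 2s; let s denote this solubility.
Ksp = [Sr²⁺]^3[PO₄³⁻]^2 = (3s)^3 · (2s)^2 = 108s^5
108s^5 = 2.44×10⁻²⁸  ⇒  s^5 = 2.26×10⁻³⁰
s = (2.26×10⁻³⁰)^(1/5) = 1.18×10⁻⁶ M

1.18×10⁻⁶ M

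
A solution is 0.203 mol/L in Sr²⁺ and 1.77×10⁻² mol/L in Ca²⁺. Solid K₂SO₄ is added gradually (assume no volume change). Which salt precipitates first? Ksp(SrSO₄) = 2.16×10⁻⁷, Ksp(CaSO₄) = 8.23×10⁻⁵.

SrSO₄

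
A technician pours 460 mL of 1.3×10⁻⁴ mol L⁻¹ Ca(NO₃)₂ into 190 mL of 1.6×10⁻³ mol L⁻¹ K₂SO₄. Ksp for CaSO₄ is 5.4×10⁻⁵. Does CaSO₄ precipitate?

The combined volume is 650 mL.
[Ca²⁺] = (1.3×10⁻⁴)(460)/650 = 9.2×10⁻⁵ mol L⁻¹
[SO₄²⁻] = (1.6×10⁻³)(190)/650 = 4.7×10⁻⁴ mol L⁻¹
Q = [Ca²⁺][SO₄²⁻] = 4.3×10⁻⁸
Q < Ksp (4.3×10⁻⁸ vs 5.4×10⁻⁵); the solution remains unsaturated and no precipitate forms.

No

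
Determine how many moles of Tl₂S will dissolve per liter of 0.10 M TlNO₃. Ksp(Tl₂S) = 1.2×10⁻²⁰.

Tl₂S(s) ⇌ 2 Tl⁺(aq) + S²⁻(aq)
The solution already contains Tl⁺ at 0.10 M. Let s be the molar solubility of Tl₂S.
[Tl⁺] ≈ 0.10 M (common ion dominates); [S²⁻] = s.
Ksp = [Tl⁺]^2[S²⁻] = (0.10)^2s
s = 1.2×10⁻²⁰ / (0.10)^2 = 1.2×10⁻¹⁸
s = 1.2×10⁻¹⁸ M

1.2×10⁻¹⁸ M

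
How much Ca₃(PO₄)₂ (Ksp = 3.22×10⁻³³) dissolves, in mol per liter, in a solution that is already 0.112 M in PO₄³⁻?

Ca₃(PO₄)₂(s) ⇌ 3 Ca²⁺(aq) + 2 PO₄³⁻(aq)
Let s be the solubility of Ca₃(PO₄)₂ here. The common ion gives [PO₄³⁻] ≈ 0.112 M, and [Ca²⁺] = 3s.
Ksp = [Ca²⁺]^3[PO₄³⁻]^2 = (3s)^3(0.112)^2
(3s)^3 = 3.22×10⁻³³ / (0.112)^2 = 2.57×10⁻³¹
s = 2.12×10⁻¹¹ M

2.12×10⁻¹¹ M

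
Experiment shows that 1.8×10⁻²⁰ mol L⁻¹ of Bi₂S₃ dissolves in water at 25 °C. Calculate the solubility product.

Ksp = 2.0×10⁻⁹⁷

Bi₂S₃(s) ⇌ 2 Bi³⁺(aq) + 3 S²⁻(aq)
Let s be the molar solubility. Then [Bi³⁺] = 2s and [S²⁻] = 3s.
Ksp = [Bi³⁺]^2[S²⁻]^3 = (2s)^2 · (3s)^3 = 108s^5
Ksp = 108 × (1.8×10⁻²⁰)^5 = 2.0×10⁻⁹⁷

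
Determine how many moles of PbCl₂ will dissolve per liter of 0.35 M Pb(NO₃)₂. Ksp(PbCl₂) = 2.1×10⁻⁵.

3.9×10⁻³ M

PbCl₂(s) ⇌ Pb²⁺(aq) + 2 Cl⁻(aq)
Let s be the solubility of PbCl₂ here. The common ion gives [Pb²⁺] ≈ 0.35 M, and [Cl⁻] = 2s.
Ksp = [Pb²⁺][Cl⁻]^2 = (0.35)(2s)^2
(2s)^2 = 2.1×10⁻⁵ / (0.35) = 6.0×10⁻⁵
s = 3.9×10⁻³ M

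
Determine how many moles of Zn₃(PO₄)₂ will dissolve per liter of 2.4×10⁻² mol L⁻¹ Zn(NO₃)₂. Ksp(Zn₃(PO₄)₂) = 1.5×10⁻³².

1.6×10⁻¹⁴ M

Zn₃(PO₄)₂(s) ⇌ 3 Zn²⁺(aq) + 2 PO₄³⁻(aq)
Zn²⁺ is already present at 2.4×10⁻² mol L⁻¹. If s mol/L of Zn₃(PO₄)₂ dissolves, [PO₄³⁻] = 2s while [Zn²⁺] ≈ 2.4×10⁻² mol L⁻¹.
Ksp = [Zn²⁺]^3[PO₄³⁻]^2 = (2.4×10⁻²)^3(2s)^2
(2s)^2 = 1.5×10⁻³² / (2.4×10⁻²)^3 = 1.1×10⁻²⁷
s = 1.6×10⁻¹⁴ mol L⁻¹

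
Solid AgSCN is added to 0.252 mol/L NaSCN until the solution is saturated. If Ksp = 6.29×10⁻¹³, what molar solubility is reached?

2.50×10⁻¹² M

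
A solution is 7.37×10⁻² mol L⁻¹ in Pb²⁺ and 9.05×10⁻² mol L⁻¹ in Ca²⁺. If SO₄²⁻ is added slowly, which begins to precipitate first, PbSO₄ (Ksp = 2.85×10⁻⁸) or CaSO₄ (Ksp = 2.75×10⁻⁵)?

PbSO₄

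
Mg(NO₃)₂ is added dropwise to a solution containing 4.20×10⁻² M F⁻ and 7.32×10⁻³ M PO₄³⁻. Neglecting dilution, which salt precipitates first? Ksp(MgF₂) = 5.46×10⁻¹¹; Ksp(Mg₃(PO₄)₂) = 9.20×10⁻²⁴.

Precipitation of each salt begins when its ion product equals Ksp.
For MgF₂: [Mg²⁺] = (Ksp/[F⁻]^2) = 3.10×10⁻⁸ M
For Mg₃(PO₄)₂: [Mg²⁺] = (Ksp/[PO₄³⁻]^2)^(1/3) = 5.56×10⁻⁷ M
Since MgF₂ needs less Mg²⁺ to reach saturation, it precipitates first.

MgF₂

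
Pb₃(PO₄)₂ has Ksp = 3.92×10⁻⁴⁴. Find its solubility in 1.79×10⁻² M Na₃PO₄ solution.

Pb₃(PO₄)₂(s) ⇌ 3 Pb²⁺(aq) + 2 PO₄³⁻(aq)
PO₄³⁻ is already present at 1.79×10⁻² M. If s mol/L of Pb₃(PO₄)₂ dissolves, [Pb²⁺] = 3s while [PO₄³⁻] ≈ 1.79×10⁻² M.
Ksp = [Pb²⁺]^3[PO₄³⁻]^2 = (3s)^3(1.79×10⁻²)^2
(3s)^3 = 3.92×10⁻⁴⁴ / (1.79×10⁻²)^2 = 1.22×10⁻⁴⁰
s = 1.65×10⁻¹⁴ M

1.65×10⁻¹⁴ M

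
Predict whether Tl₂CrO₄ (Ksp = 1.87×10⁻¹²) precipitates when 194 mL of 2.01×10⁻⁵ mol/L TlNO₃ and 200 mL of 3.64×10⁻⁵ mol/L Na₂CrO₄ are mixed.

No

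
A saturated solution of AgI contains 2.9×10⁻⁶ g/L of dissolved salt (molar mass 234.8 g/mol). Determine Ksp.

Molar solubility s = (2.9×10⁻⁶ g/L) / (234.8 g/mol) = 1.235×10⁻⁸ mol/L
AgI(s) ⇌ Ag⁺(aq) + I⁻(aq)
If s mol/L of AgI dissolves, [Ag⁺] = s and [I⁻] = s.
Ksp = [Ag⁺][I⁻] = s · s = s^2
Ksp = (1.235×10⁻⁸)^2 = 1.5×10⁻¹⁶

Ksp = 1.5×10⁻¹⁶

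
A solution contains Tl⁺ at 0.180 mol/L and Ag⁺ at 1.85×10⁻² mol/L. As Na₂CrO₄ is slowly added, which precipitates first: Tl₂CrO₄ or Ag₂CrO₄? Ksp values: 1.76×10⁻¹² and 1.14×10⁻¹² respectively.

Tl₂CrO₄

The threshold for precipitation is Q = Ksp.
For Tl₂CrO₄: [CrO₄²⁻] = (Ksp/[Tl⁺]^2) = 5.43×10⁻¹¹ mol/L
For Ag₂CrO₄: [CrO₄²⁻] = (Ksp/[Ag⁺]^2) = 3.33×10⁻⁹ mol/L
Tl₂CrO₄ requires the lower [CrO₄²⁻], so it precipitates first.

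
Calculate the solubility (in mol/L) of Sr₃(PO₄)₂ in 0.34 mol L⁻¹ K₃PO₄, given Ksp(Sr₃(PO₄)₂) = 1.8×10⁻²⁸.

3.9×10⁻¹⁰ M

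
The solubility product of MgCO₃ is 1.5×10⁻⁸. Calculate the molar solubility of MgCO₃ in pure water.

1.2×10⁻⁴ M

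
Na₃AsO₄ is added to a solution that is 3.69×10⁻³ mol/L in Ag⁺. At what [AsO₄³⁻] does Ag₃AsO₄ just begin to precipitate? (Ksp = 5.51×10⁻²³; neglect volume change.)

The threshold for precipitation is Q = Ksp.
Ag₃AsO₄(s) ⇌ 3 Ag⁺(aq) + AsO₄³⁻(aq)
Ksp = [Ag⁺]^3[AsO₄³⁻] = [AsO₄³⁻](3.69×10⁻³)^3
[AsO₄³⁻] = 5.51×10⁻²³ / (3.69×10⁻³)^3 = 1.10×10⁻¹⁵
[AsO₄³⁻] = 1.10×10⁻¹⁵ mol/L

1.10×10⁻¹⁵ M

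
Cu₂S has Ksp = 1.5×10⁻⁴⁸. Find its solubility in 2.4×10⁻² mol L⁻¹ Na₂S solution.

4.0×10⁻²⁴ M

Cu₂S(s) ⇌ 2 Cu⁺(aq) + S²⁻(aq)
S²⁻ is already present at 2.4×10⁻² mol L⁻¹. If s mol/L of Cu₂S dissolves, [Cu⁺] = 2s while [S²⁻] ≈ 2.4×10⁻² mol L⁻¹.
Ksp = [Cu⁺]^2[S²⁻] = (2s)^2(2.4×10⁻²)
(2s)^2 = 1.5×10⁻⁴⁸ / (2.4×10⁻²) = 6.3×10⁻⁴⁷
s = 4.0×10⁻²⁴ mol L⁻¹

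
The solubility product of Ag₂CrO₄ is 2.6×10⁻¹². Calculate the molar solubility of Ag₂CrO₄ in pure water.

8.7×10⁻⁵ M

Ag₂CrO₄(s) ⇌ 2 Ag⁺(aq) + CrO₄²⁻(aq)
Call the molar solubility s, so that [Ag⁺] = 2s and [CrO₄²⁻] = s.
Ksp = [Ag⁺]^2[CrO₄²⁻] = (2s)^2 · s = 4s^3
4s^3 = 2.6×10⁻¹²  ⇒  s^3 = 6.5×10⁻¹³
Taking the 3rd root, s = 8.7×10⁻⁵ mol L⁻¹.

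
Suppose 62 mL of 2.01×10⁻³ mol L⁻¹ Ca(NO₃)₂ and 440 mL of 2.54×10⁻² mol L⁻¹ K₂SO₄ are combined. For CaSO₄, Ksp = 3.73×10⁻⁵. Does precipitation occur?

No

The combined volume is 502 mL.
[Ca²⁺] = (2.01×10⁻³)(62)/502 = 2.48×10⁻⁴ mol L⁻¹
[SO₄²⁻] = (2.54×10⁻²)(440)/502 = 2.23×10⁻² mol L⁻¹
Q = [Ca²⁺][SO₄²⁻] = 5.53×10⁻⁶
Q < Ksp (5.53×10⁻⁶ vs 3.73×10⁻⁵); the solution remains unsaturated and no precipitate forms.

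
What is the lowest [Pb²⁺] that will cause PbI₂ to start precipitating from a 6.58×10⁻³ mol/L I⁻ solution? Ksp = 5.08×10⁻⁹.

1.17×10⁻⁴ M

A salt starts to precipitate once the ion product Q reaches its Ksp.
PbI₂(s) ⇌ Pb²⁺(aq) + 2 I⁻(aq)
Ksp = [Pb²⁺][I⁻]^2 = [Pb²⁺](6.58×10⁻³)^2
[Pb²⁺] = 5.08×10⁻⁹ / (6.58×10⁻³)^2 = 1.17×10⁻⁴
[Pb²⁺] = 1.17×10⁻⁴ mol/L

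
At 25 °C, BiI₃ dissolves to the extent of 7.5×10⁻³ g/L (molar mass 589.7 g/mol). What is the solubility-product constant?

Ksp = 7.1×10⁻¹⁹

s = (7.5×10⁻³ g L⁻¹)/(589.7 g mol⁻¹) = 1.272×10⁻⁵ M
BiI₃(s) ⇌ Bi³⁺(aq) + 3 I⁻(aq)
If s mol/L of BiI₃ dissolves, [Bi³⁺] = s and [I⁻] = 3s.
Ksp = [Bi³⁺][I⁻]^3 = s · (3s)^3 = 27s^4
Ksp = 27 × (1.272×10⁻⁵)^4 = 7.1×10⁻¹⁹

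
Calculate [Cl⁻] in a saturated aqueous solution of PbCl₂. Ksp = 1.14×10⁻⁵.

2.84×10⁻² M

PbCl₂(s) ⇌ Pb²⁺(aq) + 2 Cl⁻(aq)
For each mole of PbCl₂ that dissolves per liter, [Pb²⁺] = s and [Cl⁻] = 2s; let s denote this solubility.
Ksp = [Pb²⁺][Cl⁻]^2 = s · (2s)^2 = 4s^3 = 1.14×10⁻⁵
s = 1.42×10⁻² mol/L
[Cl⁻] = 2s = 2.84×10⁻² mol/L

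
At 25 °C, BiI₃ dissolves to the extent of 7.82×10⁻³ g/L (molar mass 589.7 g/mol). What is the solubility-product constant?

Ksp = 8.35×10⁻¹⁹

Convert to molarity: s = 7.82×10⁻³ / 589.7 = 1.3261×10⁻⁵ mol/L
BiI₃(s) ⇌ Bi³⁺(aq) + 3 I⁻(aq)
Let s be the molar solubility. Then [Bi³⁺] = s and [I⁻] = 3s.
Ksp = [Bi³⁺][I⁻]^3 = s · (3s)^3 = 27s^4
Ksp = 27 × (1.3261×10⁻⁵)^4 = 8.35×10⁻¹⁹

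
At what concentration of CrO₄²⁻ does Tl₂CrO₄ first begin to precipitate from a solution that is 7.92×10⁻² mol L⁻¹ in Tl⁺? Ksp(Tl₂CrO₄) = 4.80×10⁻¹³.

7.65×10⁻¹¹ M

Precipitation of each salt begins when its ion product equals Ksp.
Tl₂CrO₄(s) ⇌ 2 Tl⁺(aq) + CrO₄²⁻(aq)
Ksp = [Tl⁺]^2[CrO₄²⁻] = [CrO₄²⁻](7.92×10⁻²)^2
[CrO₄²⁻] = 4.80×10⁻¹³ / (7.92×10⁻²)^2 = 7.65×10⁻¹¹
[CrO₄²⁻] = 7.65×10⁻¹¹ mol L⁻¹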